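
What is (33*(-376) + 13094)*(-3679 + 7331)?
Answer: 2505272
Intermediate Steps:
(33*(-376) + 13094)*(-3679 + 7331) = (-12408 + 13094)*3652 = 686*3652 = 2505272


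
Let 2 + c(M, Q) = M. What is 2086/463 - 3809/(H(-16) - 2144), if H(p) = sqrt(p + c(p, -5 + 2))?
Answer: 6684974934/1064152255 + 3809*I*sqrt(34)/4596770 ≈ 6.282 + 0.0048317*I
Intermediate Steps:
c(M, Q) = -2 + M
H(p) = sqrt(-2 + 2*p) (H(p) = sqrt(p + (-2 + p)) = sqrt(-2 + 2*p))
2086/463 - 3809/(H(-16) - 2144) = 2086/463 - 3809/(sqrt(-2 + 2*(-16)) - 2144) = 2086*(1/463) - 3809/(sqrt(-2 - 32) - 2144) = 2086/463 - 3809/(sqrt(-34) - 2144) = 2086/463 - 3809/(I*sqrt(34) - 2144) = 2086/463 - 3809/(-2144 + I*sqrt(34))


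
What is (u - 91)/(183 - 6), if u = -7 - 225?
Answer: -323/177 ≈ -1.8249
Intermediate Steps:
u = -232
(u - 91)/(183 - 6) = (-232 - 91)/(183 - 6) = -323/177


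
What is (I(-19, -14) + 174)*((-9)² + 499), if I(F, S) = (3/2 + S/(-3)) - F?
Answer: 346550/3 ≈ 1.1552e+5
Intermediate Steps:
I(F, S) = 3/2 - F - S/3 (I(F, S) = (3*(½) + S*(-⅓)) - F = (3/2 - S/3) - F = 3/2 - F - S/3)
(I(-19, -14) + 174)*((-9)² + 499) = ((3/2 - 1*(-19) - ⅓*(-14)) + 174)*((-9)² + 499) = ((3/2 + 19 + 14/3) + 174)*(81 + 499) = (151/6 + 174)*580 = (1195/6)*580 = 346550/3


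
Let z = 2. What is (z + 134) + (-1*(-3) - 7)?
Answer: 132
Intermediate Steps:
(z + 134) + (-1*(-3) - 7) = (2 + 134) + (-1*(-3) - 7) = 136 + (3 - 7) = 136 - 4 = 132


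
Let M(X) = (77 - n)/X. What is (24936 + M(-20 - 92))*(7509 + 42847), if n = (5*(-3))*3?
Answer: 17578713095/14 ≈ 1.2556e+9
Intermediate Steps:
n = -45 (n = -15*3 = -45)
M(X) = 122/X (M(X) = (77 - 1*(-45))/X = (77 + 45)/X = 122/X)
(24936 + M(-20 - 92))*(7509 + 42847) = (24936 + 122/(-20 - 92))*(7509 + 42847) = (24936 + 122/(-112))*50356 = (24936 + 122*(-1/112))*50356 = (24936 - 61/56)*50356 = (1396355/56)*50356 = 17578713095/14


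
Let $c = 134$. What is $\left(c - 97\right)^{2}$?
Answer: $1369$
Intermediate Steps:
$\left(c - 97\right)^{2} = \left(134 - 97\right)^{2} = 37^{2} = 1369$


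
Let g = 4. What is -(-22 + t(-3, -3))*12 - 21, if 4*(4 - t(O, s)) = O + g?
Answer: 198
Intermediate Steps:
t(O, s) = 3 - O/4 (t(O, s) = 4 - (O + 4)/4 = 4 - (4 + O)/4 = 4 + (-1 - O/4) = 3 - O/4)
-(-22 + t(-3, -3))*12 - 21 = -(-22 + (3 - ¼*(-3)))*12 - 21 = -(-22 + (3 + ¾))*12 - 21 = -(-22 + 15/4)*12 - 21 = -1*(-73/4)*12 - 21 = (73/4)*12 - 21 = 219 - 21 = 198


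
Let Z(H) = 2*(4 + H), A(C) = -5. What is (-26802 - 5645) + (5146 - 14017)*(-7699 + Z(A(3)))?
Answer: 68283124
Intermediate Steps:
Z(H) = 8 + 2*H
(-26802 - 5645) + (5146 - 14017)*(-7699 + Z(A(3))) = (-26802 - 5645) + (5146 - 14017)*(-7699 + (8 + 2*(-5))) = -32447 - 8871*(-7699 + (8 - 10)) = -32447 - 8871*(-7699 - 2) = -32447 - 8871*(-7701) = -32447 + 68315571 = 68283124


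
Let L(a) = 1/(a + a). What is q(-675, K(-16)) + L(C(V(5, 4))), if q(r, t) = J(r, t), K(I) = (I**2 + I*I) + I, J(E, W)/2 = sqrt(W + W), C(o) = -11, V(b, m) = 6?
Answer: -1/22 + 8*sqrt(62) ≈ 62.947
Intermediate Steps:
J(E, W) = 2*sqrt(2)*sqrt(W) (J(E, W) = 2*sqrt(W + W) = 2*sqrt(2*W) = 2*(sqrt(2)*sqrt(W)) = 2*sqrt(2)*sqrt(W))
K(I) = I + 2*I**2 (K(I) = (I**2 + I**2) + I = 2*I**2 + I = I + 2*I**2)
q(r, t) = 2*sqrt(2)*sqrt(t)
L(a) = 1/(2*a)
q(-675, K(-16)) + L(C(V(5, 4))) = 2*sqrt(2)*sqrt(-16*(1 + 2*(-16))) + (1/2)/(-11) = 2*sqrt(2)*sqrt(-16*(1 - 32)) + (1/2)*(-1/11) = 2*sqrt(2)*sqrt(-16*(-31)) - 1/22 = 2*sqrt(2)*sqrt(496) - 1/22 = 2*sqrt(2)*(4*sqrt(31)) - 1/22 = 8*sqrt(62) - 1/22 = -1/22 + 8*sqrt(62)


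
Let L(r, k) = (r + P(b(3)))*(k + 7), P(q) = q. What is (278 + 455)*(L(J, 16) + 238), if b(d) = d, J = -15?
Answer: -27854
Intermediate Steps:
L(r, k) = (3 + r)*(7 + k) (L(r, k) = (r + 3)*(k + 7) = (3 + r)*(7 + k))
(278 + 455)*(L(J, 16) + 238) = (278 + 455)*((21 + 3*16 + 7*(-15) + 16*(-15)) + 238) = 733*((21 + 48 - 105 - 240) + 238) = 733*(-276 + 238) = 733*(-38) = -27854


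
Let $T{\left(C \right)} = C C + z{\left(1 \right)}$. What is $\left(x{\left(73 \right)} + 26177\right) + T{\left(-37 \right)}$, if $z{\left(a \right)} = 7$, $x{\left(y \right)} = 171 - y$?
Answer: $27651$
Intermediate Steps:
$T{\left(C \right)} = 7 + C^{2}$ ($T{\left(C \right)} = C C + 7 = C^{2} + 7 = 7 + C^{2}$)
$\left(x{\left(73 \right)} + 26177\right) + T{\left(-37 \right)} = \left(\left(171 - 73\right) + 26177\right) + \left(7 + \left(-37\right)^{2}\right) = \left(\left(171 - 73\right) + 26177\right) + \left(7 + 1369\right) = \left(98 + 26177\right) + 1376 = 26275 + 1376 = 27651$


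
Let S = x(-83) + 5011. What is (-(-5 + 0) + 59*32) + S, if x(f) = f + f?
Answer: 6738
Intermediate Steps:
x(f) = 2*f
S = 4845 (S = 2*(-83) + 5011 = -166 + 5011 = 4845)
(-(-5 + 0) + 59*32) + S = (-(-5 + 0) + 59*32) + 4845 = (-1*(-5) + 1888) + 4845 = (5 + 1888) + 4845 = 1893 + 4845 = 6738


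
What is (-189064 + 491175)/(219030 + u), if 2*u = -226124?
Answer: 302111/105968 ≈ 2.8510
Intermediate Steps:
u = -113062 (u = (½)*(-226124) = -113062)
(-189064 + 491175)/(219030 + u) = (-189064 + 491175)/(219030 - 113062) = 302111/105968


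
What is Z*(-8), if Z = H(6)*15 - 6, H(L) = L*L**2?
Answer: -25872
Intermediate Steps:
H(L) = L**3
Z = 3234 (Z = 6**3*15 - 6 = 216*15 - 6 = 3240 - 6 = 3234)
Z*(-8) = 3234*(-8) = -25872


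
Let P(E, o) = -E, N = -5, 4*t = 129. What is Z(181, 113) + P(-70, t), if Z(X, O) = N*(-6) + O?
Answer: 213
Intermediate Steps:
t = 129/4 (t = (1/4)*129 = 129/4 ≈ 32.250)
Z(X, O) = 30 + O (Z(X, O) = -5*(-6) + O = 30 + O)
Z(181, 113) + P(-70, t) = (30 + 113) - 1*(-70) = 143 + 70 = 213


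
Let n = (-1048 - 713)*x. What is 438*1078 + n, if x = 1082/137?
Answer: 62781066/137 ≈ 4.5826e+5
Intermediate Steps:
x = 1082/137 (x = 1082*(1/137) = 1082/137 ≈ 7.8978)
n = -1905402/137 (n = (-1048 - 713)*(1082/137) = -1761*1082/137 = -1905402/137 ≈ -13908.)
438*1078 + n = 438*1078 - 1905402/137 = 472164 - 1905402/137 = 62781066/137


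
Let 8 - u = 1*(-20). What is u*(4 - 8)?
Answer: -112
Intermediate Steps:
u = 28 (u = 8 - (-20) = 8 - 1*(-20) = 8 + 20 = 28)
u*(4 - 8) = 28*(4 - 8) = 28*(-4) = -112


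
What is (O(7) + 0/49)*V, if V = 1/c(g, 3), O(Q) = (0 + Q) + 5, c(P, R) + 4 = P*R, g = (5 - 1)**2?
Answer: 3/11 ≈ 0.27273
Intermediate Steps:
g = 16 (g = 4**2 = 16)
c(P, R) = -4 + P*R
O(Q) = 5 + Q (O(Q) = Q + 5 = 5 + Q)
V = 1/44 (V = 1/(-4 + 16*3) = 1/(-4 + 48) = 1/44 ≈ 0.022727)
(O(7) + 0/49)*V = ((5 + 7) + 0/49)*(1/44) = (12 + 0*(1/49))*(1/44) = (12 + 0)*(1/44) = 12*(1/44) = 3/11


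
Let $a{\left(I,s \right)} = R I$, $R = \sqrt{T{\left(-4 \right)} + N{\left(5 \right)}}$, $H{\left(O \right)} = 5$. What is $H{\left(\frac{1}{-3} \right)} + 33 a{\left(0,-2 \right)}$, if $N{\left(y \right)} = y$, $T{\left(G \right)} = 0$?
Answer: $5$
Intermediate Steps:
$R = \sqrt{5}$ ($R = \sqrt{0 + 5} = \sqrt{5} \approx 2.2361$)
$a{\left(I,s \right)} = I \sqrt{5}$ ($a{\left(I,s \right)} = \sqrt{5} I = I \sqrt{5}$)
$H{\left(\frac{1}{-3} \right)} + 33 a{\left(0,-2 \right)} = 5 + 33 \cdot 0 \sqrt{5} = 5 + 33 \cdot 0 = 5 + 0 = 5$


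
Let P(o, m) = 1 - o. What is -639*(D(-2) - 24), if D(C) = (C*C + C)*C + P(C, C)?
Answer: 15975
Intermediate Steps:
D(C) = 1 - C + C*(C + C²) (D(C) = (C*C + C)*C + (1 - C) = (C² + C)*C + (1 - C) = (C + C²)*C + (1 - C) = C*(C + C²) + (1 - C) = 1 - C + C*(C + C²))
-639*(D(-2) - 24) = -639*((1 + (-2)² + (-2)³ - 1*(-2)) - 24) = -639*((1 + 4 - 8 + 2) - 24) = -639*(-1 - 24) = -639*(-25) = 15975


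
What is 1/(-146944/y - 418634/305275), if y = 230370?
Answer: -1004660025/2018557774 ≈ -0.49771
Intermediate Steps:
1/(-146944/y - 418634/305275) = 1/(-146944/230370 - 418634/305275) = 1/(-146944*1/230370 - 418634*1/305275) = 1/(-10496/16455 - 418634/305275) = 1/(-2018557774/1004660025) = -1004660025/2018557774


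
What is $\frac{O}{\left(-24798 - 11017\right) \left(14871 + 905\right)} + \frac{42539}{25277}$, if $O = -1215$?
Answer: $\frac{686723074049}{408055595168} \approx 1.6829$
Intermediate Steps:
$\frac{O}{\left(-24798 - 11017\right) \left(14871 + 905\right)} + \frac{42539}{25277} = - \frac{1215}{\left(-24798 - 11017\right) \left(14871 + 905\right)} + \frac{42539}{25277} = - \frac{1215}{\left(-35815\right) 15776} + 42539 \cdot \frac{1}{25277} = - \frac{1215}{-565017440} + \frac{6077}{3611} = \left(-1215\right) \left(- \frac{1}{565017440}\right) + \frac{6077}{3611} = \frac{243}{113003488} + \frac{6077}{3611} = \frac{686723074049}{408055595168}$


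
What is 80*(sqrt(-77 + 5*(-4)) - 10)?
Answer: -800 + 80*I*sqrt(97) ≈ -800.0 + 787.91*I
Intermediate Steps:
80*(sqrt(-77 + 5*(-4)) - 10) = 80*(sqrt(-77 - 20) - 10) = 80*(sqrt(-97) - 10) = 80*(I*sqrt(97) - 10) = 80*(-10 + I*sqrt(97)) = -800 + 80*I*sqrt(97)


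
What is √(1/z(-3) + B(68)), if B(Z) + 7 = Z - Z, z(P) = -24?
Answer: 13*I*√6/12 ≈ 2.6536*I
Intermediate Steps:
B(Z) = -7 (B(Z) = -7 + (Z - Z) = -7 + 0 = -7)
√(1/z(-3) + B(68)) = √(1/(-24) - 7) = √(-1/24 - 7) = √(-169/24) = 13*I*√6/12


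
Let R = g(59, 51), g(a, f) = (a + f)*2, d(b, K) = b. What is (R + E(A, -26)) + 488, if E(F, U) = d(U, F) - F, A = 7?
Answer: 675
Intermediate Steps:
g(a, f) = 2*a + 2*f
R = 220 (R = 2*59 + 2*51 = 118 + 102 = 220)
E(F, U) = U - F
(R + E(A, -26)) + 488 = (220 + (-26 - 1*7)) + 488 = (220 + (-26 - 7)) + 488 = (220 - 33) + 488 = 187 + 488 = 675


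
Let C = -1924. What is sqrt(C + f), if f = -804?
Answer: 2*I*sqrt(682) ≈ 52.23*I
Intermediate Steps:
sqrt(C + f) = sqrt(-1924 - 804) = sqrt(-2728) = 2*I*sqrt(682)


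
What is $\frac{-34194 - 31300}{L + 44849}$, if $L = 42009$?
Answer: $- \frac{32747}{43429} \approx -0.75403$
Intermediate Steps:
$\frac{-34194 - 31300}{L + 44849} = \frac{-34194 - 31300}{42009 + 44849} = - \frac{65494}{86858} = \left(-65494\right) \frac{1}{86858} = - \frac{32747}{43429}$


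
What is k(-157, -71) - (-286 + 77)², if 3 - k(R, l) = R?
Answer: -43521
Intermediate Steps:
k(R, l) = 3 - R
k(-157, -71) - (-286 + 77)² = (3 - 1*(-157)) - (-286 + 77)² = (3 + 157) - 1*(-209)² = 160 - 1*43681 = 160 - 43681 = -43521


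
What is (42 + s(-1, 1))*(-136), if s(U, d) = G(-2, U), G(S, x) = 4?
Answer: -6256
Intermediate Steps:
s(U, d) = 4
(42 + s(-1, 1))*(-136) = (42 + 4)*(-136) = 46*(-136) = -6256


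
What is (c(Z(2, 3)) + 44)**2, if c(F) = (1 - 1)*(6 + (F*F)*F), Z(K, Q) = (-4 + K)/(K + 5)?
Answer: 1936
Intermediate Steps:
Z(K, Q) = (-4 + K)/(5 + K)
c(F) = 0 (c(F) = 0*(6 + F**2*F) = 0*(6 + F**3) = 0)
(c(Z(2, 3)) + 44)**2 = (0 + 44)**2 = 44**2 = 1936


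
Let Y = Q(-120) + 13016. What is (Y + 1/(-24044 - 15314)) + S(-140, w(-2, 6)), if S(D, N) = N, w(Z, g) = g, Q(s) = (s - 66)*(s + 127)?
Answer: 461275759/39358 ≈ 11720.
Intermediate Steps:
Q(s) = (-66 + s)*(127 + s)
Y = 11714 (Y = (-8382 + (-120)² + 61*(-120)) + 13016 = (-8382 + 14400 - 7320) + 13016 = -1302 + 13016 = 11714)
(Y + 1/(-24044 - 15314)) + S(-140, w(-2, 6)) = (11714 + 1/(-24044 - 15314)) + 6 = (11714 + 1/(-39358)) + 6 = (11714 - 1/39358) + 6 = 461039611/39358 + 6 = 461275759/39358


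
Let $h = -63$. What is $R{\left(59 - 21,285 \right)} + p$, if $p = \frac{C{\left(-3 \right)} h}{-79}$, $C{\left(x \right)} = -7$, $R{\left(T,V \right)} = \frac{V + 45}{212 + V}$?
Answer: $- \frac{193107}{39263} \approx -4.9183$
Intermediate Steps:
$R{\left(T,V \right)} = \frac{45 + V}{212 + V}$
$p = - \frac{441}{79}$ ($p = \frac{\left(-7\right) \left(-63\right)}{-79} = 441 \left(- \frac{1}{79}\right) = - \frac{441}{79} \approx -5.5823$)
$R{\left(59 - 21,285 \right)} + p = \frac{45 + 285}{212 + 285} - \frac{441}{79} = \frac{1}{497} \cdot 330 - \frac{441}{79} = \frac{330}{497} - \frac{441}{79} = - \frac{193107}{39263}$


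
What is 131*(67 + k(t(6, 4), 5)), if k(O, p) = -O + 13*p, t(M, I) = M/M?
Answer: 17161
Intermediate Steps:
t(M, I) = 1
131*(67 + k(t(6, 4), 5)) = 131*(67 + (-1*1 + 13*5)) = 131*(67 + (-1 + 65)) = 131*(67 + 64) = 131*131 = 17161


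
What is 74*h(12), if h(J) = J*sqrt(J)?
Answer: 1776*sqrt(3) ≈ 3076.1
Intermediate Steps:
h(J) = J**(3/2)
74*h(12) = 74*12**(3/2) = 74*(24*sqrt(3)) = 1776*sqrt(3)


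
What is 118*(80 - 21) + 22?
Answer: 6984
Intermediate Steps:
118*(80 - 21) + 22 = 118*59 + 22 = 6962 + 22 = 6984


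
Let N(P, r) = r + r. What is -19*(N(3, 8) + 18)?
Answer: -646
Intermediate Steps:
N(P, r) = 2*r
-19*(N(3, 8) + 18) = -19*(2*8 + 18) = -19*(16 + 18) = -19*34 = -646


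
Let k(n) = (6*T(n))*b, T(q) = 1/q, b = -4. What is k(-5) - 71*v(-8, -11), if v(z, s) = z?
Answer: 2864/5 ≈ 572.80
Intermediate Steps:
T(q) = 1/q
k(n) = -24/n (k(n) = (6/n)*(-4) = -24/n)
k(-5) - 71*v(-8, -11) = -24/(-5) - 71*(-8) = -24*(-⅕) + 568 = 24/5 + 568 = 2864/5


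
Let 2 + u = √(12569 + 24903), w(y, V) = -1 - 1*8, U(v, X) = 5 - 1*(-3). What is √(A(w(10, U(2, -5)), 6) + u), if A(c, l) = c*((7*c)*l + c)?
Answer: √(3481 + 4*√2342) ≈ 60.618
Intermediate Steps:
U(v, X) = 8 (U(v, X) = 5 + 3 = 8)
w(y, V) = -9 (w(y, V) = -1 - 8 = -9)
u = -2 + 4*√2342 (u = -2 + √(12569 + 24903) = -2 + √37472 = -2 + 4*√2342 ≈ 191.58)
A(c, l) = c*(c + 7*c*l) (A(c, l) = c*(7*c*l + c) = c*(c + 7*c*l))
√(A(w(10, U(2, -5)), 6) + u) = √((-9)²*(1 + 7*6) + (-2 + 4*√2342)) = √(81*(1 + 42) + (-2 + 4*√2342)) = √(81*43 + (-2 + 4*√2342)) = √(3483 + (-2 + 4*√2342)) = √(3481 + 4*√2342)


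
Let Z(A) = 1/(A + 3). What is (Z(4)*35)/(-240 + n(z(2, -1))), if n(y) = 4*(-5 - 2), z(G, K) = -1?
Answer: -5/268 ≈ -0.018657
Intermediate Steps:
Z(A) = 1/(3 + A)
n(y) = -28 (n(y) = 4*(-7) = -28)
(Z(4)*35)/(-240 + n(z(2, -1))) = (35/(3 + 4))/(-240 - 28) = (35/7)/(-268) = ((⅐)*35)*(-1/268) = 5*(-1/268) = -5/268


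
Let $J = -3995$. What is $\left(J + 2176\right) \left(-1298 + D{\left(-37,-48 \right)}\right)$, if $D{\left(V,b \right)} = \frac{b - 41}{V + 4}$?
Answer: $\frac{77753155}{33} \approx 2.3562 \cdot 10^{6}$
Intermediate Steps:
$D{\left(V,b \right)} = \frac{-41 + b}{4 + V}$
$\left(J + 2176\right) \left(-1298 + D{\left(-37,-48 \right)}\right) = \left(-3995 + 2176\right) \left(-1298 + \frac{-41 - 48}{4 - 37}\right) = - 1819 \left(-1298 + \frac{1}{-33} \left(-89\right)\right) = - 1819 \left(-1298 - - \frac{89}{33}\right) = - 1819 \left(-1298 + \frac{89}{33}\right) = \left(-1819\right) \left(- \frac{42745}{33}\right) = \frac{77753155}{33}$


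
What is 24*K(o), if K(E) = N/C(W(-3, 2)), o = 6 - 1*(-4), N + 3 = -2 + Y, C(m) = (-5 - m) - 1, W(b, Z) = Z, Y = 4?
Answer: 3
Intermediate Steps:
C(m) = -6 - m
N = -1 (N = -3 + (-2 + 4) = -3 + 2 = -1)
o = 10 (o = 6 + 4 = 10)
K(E) = ⅛ (K(E) = -1/(-6 - 1*2) = -1/(-6 - 2) = -1/(-8) = -1*(-⅛) = ⅛)
24*K(o) = 24*(⅛) = 3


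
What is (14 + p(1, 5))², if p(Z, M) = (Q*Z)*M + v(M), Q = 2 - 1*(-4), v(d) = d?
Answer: 2401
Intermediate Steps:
Q = 6 (Q = 2 + 4 = 6)
p(Z, M) = M + 6*M*Z (p(Z, M) = (6*Z)*M + M = 6*M*Z + M = M + 6*M*Z)
(14 + p(1, 5))² = (14 + 5*(1 + 6*1))² = (14 + 5*(1 + 6))² = (14 + 5*7)² = (14 + 35)² = 49² = 2401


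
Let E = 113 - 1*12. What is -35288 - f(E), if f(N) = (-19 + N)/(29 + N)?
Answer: -2293761/65 ≈ -35289.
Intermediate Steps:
E = 101 (E = 113 - 12 = 101)
f(N) = (-19 + N)/(29 + N)
-35288 - f(E) = -35288 - (-19 + 101)/(29 + 101) = -35288 - 82/130 = -35288 - 1*41/65 = -35288 - 41/65 = -2293761/65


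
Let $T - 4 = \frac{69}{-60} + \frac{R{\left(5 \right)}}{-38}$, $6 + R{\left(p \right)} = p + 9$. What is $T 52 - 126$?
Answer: $\frac{1069}{95} \approx 11.253$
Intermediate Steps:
$R{\left(p \right)} = 3 + p$ ($R{\left(p \right)} = -6 + \left(p + 9\right) = -6 + \left(9 + p\right) = 3 + p$)
$T = \frac{1003}{380}$ ($T = 4 + \left(\frac{69}{-60} + \frac{3 + 5}{-38}\right) = 4 + \left(69 \left(- \frac{1}{60}\right) + 8 \left(- \frac{1}{38}\right)\right) = 4 - \frac{517}{380} = \frac{1003}{380} \approx 2.6395$)
$T 52 - 126 = \frac{1003}{380} \cdot 52 - 126 = \frac{13039}{95} - 126 = \frac{1069}{95}$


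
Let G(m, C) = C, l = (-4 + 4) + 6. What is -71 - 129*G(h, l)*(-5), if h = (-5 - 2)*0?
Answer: 3799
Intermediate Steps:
l = 6 (l = 0 + 6 = 6)
h = 0 (h = -7*0 = 0)
-71 - 129*G(h, l)*(-5) = -71 - 774*(-5) = -71 - 129*(-30) = -71 + 3870 = 3799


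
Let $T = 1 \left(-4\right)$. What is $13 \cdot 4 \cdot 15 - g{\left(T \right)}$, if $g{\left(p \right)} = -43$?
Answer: $823$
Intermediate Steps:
$T = -4$
$13 \cdot 4 \cdot 15 - g{\left(T \right)} = 13 \cdot 4 \cdot 15 - -43 = 52 \cdot 15 + 43 = 780 + 43 = 823$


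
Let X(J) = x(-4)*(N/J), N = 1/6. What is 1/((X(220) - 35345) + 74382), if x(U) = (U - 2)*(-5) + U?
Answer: 660/25764433 ≈ 2.5617e-5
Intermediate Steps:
N = 1/6 ≈ 0.16667
x(U) = 10 - 4*U (x(U) = (-2 + U)*(-5) + U = (10 - 5*U) + U = 10 - 4*U)
X(J) = 13/(3*J) (X(J) = (10 - 4*(-4))*(1/(6*J)) = (10 + 16)*(1/(6*J)) = 26*(1/(6*J)) = 13/(3*J))
1/((X(220) - 35345) + 74382) = 1/(((13/3)/220 - 35345) + 74382) = 1/(((13/3)*(1/220) - 35345) + 74382) = 1/((13/660 - 35345) + 74382) = 1/(-23327687/660 + 74382) = 1/(25764433/660) = 660/25764433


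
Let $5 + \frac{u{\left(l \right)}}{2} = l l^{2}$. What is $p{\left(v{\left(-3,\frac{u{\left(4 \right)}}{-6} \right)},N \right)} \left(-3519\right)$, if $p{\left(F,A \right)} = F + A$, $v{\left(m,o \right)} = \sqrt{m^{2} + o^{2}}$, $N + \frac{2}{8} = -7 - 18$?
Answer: $\frac{355419}{4} - 1173 \sqrt{3562} \approx 18847.0$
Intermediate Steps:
$u{\left(l \right)} = -10 + 2 l^{3}$ ($u{\left(l \right)} = -10 + 2 l l^{2} = -10 + 2 l^{3}$)
$N = - \frac{101}{4}$ ($N = - \frac{1}{4} - 25 = - \frac{101}{4} \approx -25.25$)
$p{\left(F,A \right)} = A + F$
$p{\left(v{\left(-3,\frac{u{\left(4 \right)}}{-6} \right)},N \right)} \left(-3519\right) = \left(- \frac{101}{4} + \sqrt{\left(-3\right)^{2} + \left(\frac{-10 + 2 \cdot 4^{3}}{-6}\right)^{2}}\right) \left(-3519\right) = \left(- \frac{101}{4} + \sqrt{9 + \left(\left(-10 + 2 \cdot 64\right) \left(- \frac{1}{6}\right)\right)^{2}}\right) \left(-3519\right) = \left(- \frac{101}{4} + \sqrt{9 + \left(\left(-10 + 128\right) \left(- \frac{1}{6}\right)\right)^{2}}\right) \left(-3519\right) = \left(- \frac{101}{4} + \sqrt{9 + \left(118 \left(- \frac{1}{6}\right)\right)^{2}}\right) \left(-3519\right) = \left(- \frac{101}{4} + \sqrt{9 + \left(- \frac{59}{3}\right)^{2}}\right) \left(-3519\right) = \left(- \frac{101}{4} + \sqrt{9 + \frac{3481}{9}}\right) \left(-3519\right) = \left(- \frac{101}{4} + \sqrt{\frac{3562}{9}}\right) \left(-3519\right) = \left(- \frac{101}{4} + \frac{\sqrt{3562}}{3}\right) \left(-3519\right) = \frac{355419}{4} - 1173 \sqrt{3562}$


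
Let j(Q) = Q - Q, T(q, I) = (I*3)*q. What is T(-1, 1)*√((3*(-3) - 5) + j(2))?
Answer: -3*I*√14 ≈ -11.225*I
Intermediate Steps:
T(q, I) = 3*I*q (T(q, I) = (3*I)*q = 3*I*q)
j(Q) = 0
T(-1, 1)*√((3*(-3) - 5) + j(2)) = (3*1*(-1))*√((3*(-3) - 5) + 0) = -3*√((-9 - 5) + 0) = -3*√(-14 + 0) = -3*I*√14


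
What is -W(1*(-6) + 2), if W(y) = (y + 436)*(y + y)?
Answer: 3456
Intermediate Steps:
W(y) = 2*y*(436 + y) (W(y) = (436 + y)*(2*y) = 2*y*(436 + y))
-W(1*(-6) + 2) = -2*(1*(-6) + 2)*(436 + (1*(-6) + 2)) = -2*(-6 + 2)*(436 + (-6 + 2)) = -2*(-4)*(436 - 4) = -2*(-4)*432 = -1*(-3456) = 3456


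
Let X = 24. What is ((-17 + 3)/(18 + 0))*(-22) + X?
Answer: 370/9 ≈ 41.111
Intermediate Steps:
((-17 + 3)/(18 + 0))*(-22) + X = ((-17 + 3)/(18 + 0))*(-22) + 24 = -14/18*(-22) + 24 = -14*1/18*(-22) + 24 = -7/9*(-22) + 24 = 154/9 + 24 = 370/9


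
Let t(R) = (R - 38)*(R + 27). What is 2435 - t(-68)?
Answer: -1911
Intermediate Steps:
t(R) = (-38 + R)*(27 + R)
2435 - t(-68) = 2435 - (-1026 + (-68)² - 11*(-68)) = 2435 - (-1026 + 4624 + 748) = 2435 - 1*4346 = 2435 - 4346 = -1911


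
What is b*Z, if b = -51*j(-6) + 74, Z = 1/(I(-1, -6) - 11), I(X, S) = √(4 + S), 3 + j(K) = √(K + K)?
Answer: -2497/123 - 34*√6/41 - 227*I*√2/123 + 374*I*√3/41 ≈ -22.332 + 13.19*I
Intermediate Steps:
j(K) = -3 + √2*√K (j(K) = -3 + √(K + K) = -3 + √(2*K) = -3 + √2*√K)
Z = 1/(-11 + I*√2) (Z = 1/(√(4 - 6) - 11) = 1/(√(-2) - 11) = 1/(I*√2 - 11) = 1/(-11 + I*√2) ≈ -0.089431 - 0.011498*I)
b = 227 - 102*I*√3 (b = -51*(-3 + √2*√(-6)) + 74 = -51*(-3 + √2*(I*√6)) + 74 = -51*(-3 + 2*I*√3) + 74 = (153 - 102*I*√3) + 74 = 227 - 102*I*√3 ≈ 227.0 - 176.67*I)
b*Z = (227 - 102*I*√3)*(-11/123 - I*√2/123)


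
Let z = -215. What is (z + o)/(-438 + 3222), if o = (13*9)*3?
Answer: 17/348 ≈ 0.048851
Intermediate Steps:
o = 351 (o = 117*3 = 351)
(z + o)/(-438 + 3222) = (-215 + 351)/(-438 + 3222) = 136/2784 = 136*(1/2784) = 17/348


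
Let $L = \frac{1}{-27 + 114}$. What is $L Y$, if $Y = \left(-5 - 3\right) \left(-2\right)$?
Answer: $\frac{16}{87} \approx 0.18391$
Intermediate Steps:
$L = \frac{1}{87} \approx 0.011494$
$Y = 16$ ($Y = \left(-8\right) \left(-2\right) = 16$)
$L Y = \frac{1}{87} \cdot 16 = \frac{16}{87}$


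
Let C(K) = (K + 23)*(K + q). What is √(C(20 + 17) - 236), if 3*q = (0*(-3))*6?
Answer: 8*√31 ≈ 44.542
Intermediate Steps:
q = 0 (q = ((0*(-3))*6)/3 = (0*6)/3 = (⅓)*0 = 0)
C(K) = K*(23 + K) (C(K) = (K + 23)*(K + 0) = (23 + K)*K = K*(23 + K))
√(C(20 + 17) - 236) = √((20 + 17)*(23 + (20 + 17)) - 236) = √(37*(23 + 37) - 236) = √(37*60 - 236) = √(2220 - 236) = √1984 = 8*√31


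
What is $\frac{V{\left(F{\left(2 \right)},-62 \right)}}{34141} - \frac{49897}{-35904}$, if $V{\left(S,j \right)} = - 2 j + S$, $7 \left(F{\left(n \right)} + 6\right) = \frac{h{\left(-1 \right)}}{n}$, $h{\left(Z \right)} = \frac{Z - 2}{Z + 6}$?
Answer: $\frac{59771901359}{42902946240} \approx 1.3932$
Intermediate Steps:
$h{\left(Z \right)} = \frac{-2 + Z}{6 + Z}$
$F{\left(n \right)} = -6 - \frac{3}{35 n}$ ($F{\left(n \right)} = -6 + \frac{\frac{-2 - 1}{6 - 1} \frac{1}{n}}{7} = -6 + \frac{\frac{1}{5} \left(-3\right) \frac{1}{n}}{7} = -6 + \frac{\left(- \frac{3}{5}\right) \frac{1}{n}}{7} = -6 - \frac{3}{35 n}$)
$V{\left(S,j \right)} = S - 2 j$
$\frac{V{\left(F{\left(2 \right)},-62 \right)}}{34141} - \frac{49897}{-35904} = \frac{\left(-6 - \frac{3}{35 \cdot 2}\right) - -124}{34141} - \frac{49897}{-35904} = \left(\left(-6 - \frac{3}{70}\right) + 124\right) \frac{1}{34141} - - \frac{49897}{35904} = \left(\left(-6 - \frac{3}{70}\right) + 124\right) \frac{1}{34141} + \frac{49897}{35904} = \left(- \frac{423}{70} + 124\right) \frac{1}{34141} + \frac{49897}{35904} = \frac{8257}{70} \cdot \frac{1}{34141} + \frac{49897}{35904} = \frac{8257}{2389870} + \frac{49897}{35904} = \frac{59771901359}{42902946240}$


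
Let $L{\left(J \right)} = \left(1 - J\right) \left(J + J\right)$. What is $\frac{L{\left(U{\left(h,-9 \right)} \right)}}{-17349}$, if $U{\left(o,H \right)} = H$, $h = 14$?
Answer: $\frac{60}{5783} \approx 0.010375$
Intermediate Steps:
$L{\left(J \right)} = 2 J \left(1 - J\right)$ ($L{\left(J \right)} = \left(1 - J\right) 2 J = 2 J \left(1 - J\right)$)
$\frac{L{\left(U{\left(h,-9 \right)} \right)}}{-17349} = \frac{2 \left(-9\right) \left(1 - -9\right)}{-17349} = 2 \left(-9\right) \left(1 + 9\right) \left(- \frac{1}{17349}\right) = 2 \left(-9\right) 10 \left(- \frac{1}{17349}\right) = \left(-180\right) \left(- \frac{1}{17349}\right) = \frac{60}{5783}$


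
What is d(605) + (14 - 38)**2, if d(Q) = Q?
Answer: 1181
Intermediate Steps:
d(605) + (14 - 38)**2 = 605 + (14 - 38)**2 = 605 + (-24)**2 = 605 + 576 = 1181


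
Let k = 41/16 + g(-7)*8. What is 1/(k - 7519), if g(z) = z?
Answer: -16/121159 ≈ -0.00013206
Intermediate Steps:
k = -855/16 (k = 41/16 - 7*8 = 41*(1/16) - 56 = 41/16 - 56 = -855/16 ≈ -53.438)
1/(k - 7519) = 1/(-855/16 - 7519) = 1/(-121159/16) = -16/121159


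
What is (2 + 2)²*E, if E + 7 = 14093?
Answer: 225376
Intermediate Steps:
E = 14086 (E = -7 + 14093 = 14086)
(2 + 2)²*E = (2 + 2)²*14086 = 4²*14086 = 16*14086 = 225376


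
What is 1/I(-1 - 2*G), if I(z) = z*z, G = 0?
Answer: 1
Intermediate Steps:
I(z) = z²
1/I(-1 - 2*G) = 1/((-1 - 2*0)²) = 1/((-1 + 0)²) = 1/((-1)²) = 1/1 = 1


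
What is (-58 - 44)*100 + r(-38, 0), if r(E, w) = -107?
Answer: -10307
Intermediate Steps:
(-58 - 44)*100 + r(-38, 0) = (-58 - 44)*100 - 107 = -102*100 - 107 = -10200 - 107 = -10307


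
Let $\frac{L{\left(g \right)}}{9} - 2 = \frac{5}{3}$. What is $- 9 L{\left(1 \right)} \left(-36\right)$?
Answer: $10692$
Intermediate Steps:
$L{\left(g \right)} = 33$ ($L{\left(g \right)} = 18 + 9 \cdot \frac{5}{3} = 18 + 15 = 33$)
$- 9 L{\left(1 \right)} \left(-36\right) = \left(-9\right) 33 \left(-36\right) = \left(-297\right) \left(-36\right) = 10692$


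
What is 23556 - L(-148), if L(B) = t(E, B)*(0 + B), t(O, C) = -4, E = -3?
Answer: 22964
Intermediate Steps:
L(B) = -4*B (L(B) = -4*(0 + B) = -4*B)
23556 - L(-148) = 23556 - (-4)*(-148) = 23556 - 1*592 = 23556 - 592 = 22964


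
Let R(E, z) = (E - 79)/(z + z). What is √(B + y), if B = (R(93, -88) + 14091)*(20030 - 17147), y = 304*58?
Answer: 13*√465576562/44 ≈ 6375.1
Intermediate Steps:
y = 17632
R(E, z) = (-79 + E)/(2*z) (R(E, z) = (-79 + E)/((2*z)) = (-79 + E)*(1/(2*z)) = (-79 + E)/(2*z))
B = 3574922883/88 (B = ((½)*(-79 + 93)/(-88) + 14091)*(20030 - 17147) = ((½)*(-1/88)*14 + 14091)*2883 = (-7/88 + 14091)*2883 = (1240001/88)*2883 = 3574922883/88 ≈ 4.0624e+7)
√(B + y) = √(3574922883/88 + 17632) = √(3576474499/88) = 13*√465576562/44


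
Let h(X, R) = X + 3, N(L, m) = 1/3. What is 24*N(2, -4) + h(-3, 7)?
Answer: 8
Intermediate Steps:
N(L, m) = 1/3
h(X, R) = 3 + X
24*N(2, -4) + h(-3, 7) = 24*(1/3) + (3 - 3) = 8 + 0 = 8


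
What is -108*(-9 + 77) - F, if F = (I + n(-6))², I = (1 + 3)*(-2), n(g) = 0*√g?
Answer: -7408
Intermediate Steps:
n(g) = 0
I = -8 (I = 4*(-2) = -8)
F = 64 (F = (-8 + 0)² = (-8)² = 64)
-108*(-9 + 77) - F = -108*(-9 + 77) - 1*64 = -108*68 - 64 = -7344 - 64 = -7408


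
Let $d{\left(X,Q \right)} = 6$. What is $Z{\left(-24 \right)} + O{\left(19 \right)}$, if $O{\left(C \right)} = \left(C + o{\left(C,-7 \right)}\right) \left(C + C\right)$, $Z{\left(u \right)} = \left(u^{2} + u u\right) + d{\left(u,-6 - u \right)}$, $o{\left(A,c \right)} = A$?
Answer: $2602$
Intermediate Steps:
$Z{\left(u \right)} = 6 + 2 u^{2}$ ($Z{\left(u \right)} = \left(u^{2} + u u\right) + 6 = \left(u^{2} + u^{2}\right) + 6 = 2 u^{2} + 6 = 6 + 2 u^{2}$)
$O{\left(C \right)} = 4 C^{2}$ ($O{\left(C \right)} = \left(C + C\right) \left(C + C\right) = 2 C 2 C = 4 C^{2}$)
$Z{\left(-24 \right)} + O{\left(19 \right)} = \left(6 + 2 \left(-24\right)^{2}\right) + 4 \cdot 19^{2} = \left(6 + 2 \cdot 576\right) + 4 \cdot 361 = \left(6 + 1152\right) + 1444 = 1158 + 1444 = 2602$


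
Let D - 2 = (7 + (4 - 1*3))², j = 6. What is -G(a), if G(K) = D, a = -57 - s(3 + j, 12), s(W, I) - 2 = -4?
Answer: -66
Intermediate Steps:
s(W, I) = -2 (s(W, I) = 2 - 4 = -2)
D = 66 (D = 2 + (7 + (4 - 1*3))² = 2 + (7 + (4 - 3))² = 2 + (7 + 1)² = 2 + 8² = 2 + 64 = 66)
a = -55 (a = -57 - 1*(-2) = -57 + 2 = -55)
G(K) = 66
-G(a) = -1*66 = -66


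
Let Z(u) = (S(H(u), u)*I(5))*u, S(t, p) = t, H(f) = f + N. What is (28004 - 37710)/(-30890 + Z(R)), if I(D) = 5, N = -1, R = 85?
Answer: -4853/2405 ≈ -2.0179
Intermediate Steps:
H(f) = -1 + f (H(f) = f - 1 = -1 + f)
Z(u) = u*(-5 + 5*u) (Z(u) = ((-1 + u)*5)*u = (-5 + 5*u)*u = u*(-5 + 5*u))
(28004 - 37710)/(-30890 + Z(R)) = (28004 - 37710)/(-30890 + 5*85*(-1 + 85)) = -9706/(-30890 + 5*85*84) = -9706/(-30890 + 35700) = -9706/4810 = -9706*1/4810 = -4853/2405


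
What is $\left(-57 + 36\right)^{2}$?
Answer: $441$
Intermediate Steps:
$\left(-57 + 36\right)^{2} = \left(-21\right)^{2} = 441$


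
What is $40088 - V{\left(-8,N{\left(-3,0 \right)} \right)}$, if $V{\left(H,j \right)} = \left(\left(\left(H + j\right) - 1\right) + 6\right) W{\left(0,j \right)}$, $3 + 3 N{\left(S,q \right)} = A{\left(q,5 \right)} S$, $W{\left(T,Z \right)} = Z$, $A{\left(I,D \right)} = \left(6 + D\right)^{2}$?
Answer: $24838$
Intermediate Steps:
$N{\left(S,q \right)} = -1 + \frac{121 S}{3}$ ($N{\left(S,q \right)} = -1 + \frac{\left(6 + 5\right)^{2} S}{3} = -1 + \frac{11^{2} S}{3} = -1 + \frac{121 S}{3}$)
$V{\left(H,j \right)} = j \left(5 + H + j\right)$ ($V{\left(H,j \right)} = \left(\left(\left(H + j\right) - 1\right) + 6\right) j = \left(\left(-1 + H + j\right) + 6\right) j = \left(5 + H + j\right) j = j \left(5 + H + j\right)$)
$40088 - V{\left(-8,N{\left(-3,0 \right)} \right)} = 40088 - \left(-1 + \frac{121}{3} \left(-3\right)\right) \left(5 - 8 + \left(-1 + \frac{121}{3} \left(-3\right)\right)\right) = 40088 - \left(-1 - 121\right) \left(5 - 8 - 122\right) = 40088 - - 122 \left(5 - 8 - 122\right) = 40088 - \left(-122\right) \left(-125\right) = 40088 - 15250 = 24838$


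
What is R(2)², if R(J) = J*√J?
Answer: 8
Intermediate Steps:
R(J) = J^(3/2)
R(2)² = (2^(3/2))² = (2*√2)² = 8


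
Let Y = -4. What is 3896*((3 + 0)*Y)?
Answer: -46752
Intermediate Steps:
3896*((3 + 0)*Y) = 3896*((3 + 0)*(-4)) = 3896*(3*(-4)) = 3896*(-12) = -46752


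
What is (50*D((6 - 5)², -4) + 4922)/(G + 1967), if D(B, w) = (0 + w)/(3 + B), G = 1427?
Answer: 2436/1697 ≈ 1.4355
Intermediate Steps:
D(B, w) = w/(3 + B)
(50*D((6 - 5)², -4) + 4922)/(G + 1967) = (50*(-4/(3 + (6 - 5)²)) + 4922)/(1427 + 1967) = (50*(-4/(3 + 1²)) + 4922)/3394 = (50*(-4/(3 + 1)) + 4922)*(1/3394) = (50*(-4/4) + 4922)*(1/3394) = (50*(-4*¼) + 4922)*(1/3394) = (50*(-1) + 4922)*(1/3394) = (-50 + 4922)*(1/3394) = 4872*(1/3394) = 2436/1697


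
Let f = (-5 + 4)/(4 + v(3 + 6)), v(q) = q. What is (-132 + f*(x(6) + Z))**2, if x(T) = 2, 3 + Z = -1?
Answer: 2937796/169 ≈ 17383.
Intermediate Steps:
Z = -4 (Z = -3 - 1 = -4)
f = -1/13 (f = (-5 + 4)/(4 + (3 + 6)) = -1/(4 + 9) = -1/13 ≈ -0.076923)
(-132 + f*(x(6) + Z))**2 = (-132 - (2 - 4)/13)**2 = (-132 - 1/13*(-2))**2 = (-132 + 2/13)**2 = (-1714/13)**2 = 2937796/169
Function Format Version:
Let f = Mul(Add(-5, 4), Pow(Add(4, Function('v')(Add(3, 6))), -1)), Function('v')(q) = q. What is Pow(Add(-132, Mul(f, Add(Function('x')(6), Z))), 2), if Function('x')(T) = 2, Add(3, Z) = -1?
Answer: Rational(2937796, 169) ≈ 17383.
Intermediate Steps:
Z = -4 (Z = Add(-3, -1) = -4)
f = Rational(-1, 13) (f = Mul(Add(-5, 4), Pow(Add(4, Add(3, 6)), -1)) = Mul(-1, Pow(Add(4, 9), -1)) = Mul(-1, Pow(13, -1)) = Mul(-1, Rational(1, 13)) = Rational(-1, 13) ≈ -0.076923)
Pow(Add(-132, Mul(f, Add(Function('x')(6), Z))), 2) = Pow(Add(-132, Mul(Rational(-1, 13), Add(2, -4))), 2) = Pow(Add(-132, Mul(Rational(-1, 13), -2)), 2) = Pow(Add(-132, Rational(2, 13)), 2) = Pow(Rational(-1714, 13), 2) = Rational(2937796, 169)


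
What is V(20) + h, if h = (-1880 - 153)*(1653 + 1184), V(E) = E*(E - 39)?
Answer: -5768001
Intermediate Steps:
V(E) = E*(-39 + E)
h = -5767621 (h = -2033*2837 = -5767621)
V(20) + h = 20*(-39 + 20) - 5767621 = 20*(-19) - 5767621 = -380 - 5767621 = -5768001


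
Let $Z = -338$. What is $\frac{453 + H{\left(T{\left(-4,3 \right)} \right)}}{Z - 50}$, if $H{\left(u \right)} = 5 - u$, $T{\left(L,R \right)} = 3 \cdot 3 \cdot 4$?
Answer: $- \frac{211}{194} \approx -1.0876$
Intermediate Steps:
$T{\left(L,R \right)} = 36$ ($T{\left(L,R \right)} = 9 \cdot 4 = 36$)
$\frac{453 + H{\left(T{\left(-4,3 \right)} \right)}}{Z - 50} = \frac{453 + \left(5 - 36\right)}{-338 - 50} = \frac{453 + \left(5 - 36\right)}{-388} = \left(453 - 31\right) \left(- \frac{1}{388}\right) = 422 \left(- \frac{1}{388}\right) = - \frac{211}{194}$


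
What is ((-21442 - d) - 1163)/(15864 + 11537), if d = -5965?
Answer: -16640/27401 ≈ -0.60728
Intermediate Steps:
((-21442 - d) - 1163)/(15864 + 11537) = ((-21442 - 1*(-5965)) - 1163)/(15864 + 11537) = ((-21442 + 5965) - 1163)/27401 = (-15477 - 1163)*(1/27401) = -16640*1/27401 = -16640/27401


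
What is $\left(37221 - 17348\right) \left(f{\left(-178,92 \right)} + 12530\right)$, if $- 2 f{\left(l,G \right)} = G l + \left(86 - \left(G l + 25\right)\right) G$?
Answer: $-14614286232$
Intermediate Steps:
$f{\left(l,G \right)} = - \frac{G l}{2} - \frac{G \left(61 - G l\right)}{2}$ ($f{\left(l,G \right)} = - \frac{G l + \left(86 - \left(G l + 25\right)\right) G}{2} = - \frac{G l + \left(86 - \left(25 + G l\right)\right) G}{2} = - \frac{G l + \left(61 - G l\right) G}{2} = - \frac{G l + G \left(61 - G l\right)}{2} = - \frac{G l}{2} - \frac{G \left(61 - G l\right)}{2}$)
$\left(37221 - 17348\right) \left(f{\left(-178,92 \right)} + 12530\right) = \left(37221 - 17348\right) \left(\frac{1}{2} \cdot 92 \left(-61 - -178 + 92 \left(-178\right)\right) + 12530\right) = 19873 \left(\frac{1}{2} \cdot 92 \left(-61 + 178 - 16376\right) + 12530\right) = 19873 \left(\frac{1}{2} \cdot 92 \left(-16259\right) + 12530\right) = 19873 \left(-747914 + 12530\right) = 19873 \left(-735384\right) = -14614286232$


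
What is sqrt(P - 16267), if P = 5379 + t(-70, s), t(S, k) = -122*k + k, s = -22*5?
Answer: sqrt(2422) ≈ 49.214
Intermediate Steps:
s = -110
t(S, k) = -121*k
P = 18689 (P = 5379 - 121*(-110) = 5379 + 13310 = 18689)
sqrt(P - 16267) = sqrt(18689 - 16267) = sqrt(2422)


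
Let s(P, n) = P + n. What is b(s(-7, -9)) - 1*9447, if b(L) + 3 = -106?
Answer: -9556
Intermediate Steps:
b(L) = -109 (b(L) = -3 - 106 = -109)
b(s(-7, -9)) - 1*9447 = -109 - 1*9447 = -109 - 9447 = -9556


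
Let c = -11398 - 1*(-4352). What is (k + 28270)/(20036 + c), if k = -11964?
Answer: 8153/6495 ≈ 1.2553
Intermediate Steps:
c = -7046 (c = -11398 + 4352 = -7046)
(k + 28270)/(20036 + c) = (-11964 + 28270)/(20036 - 7046) = 16306/12990 = 16306*(1/12990) = 8153/6495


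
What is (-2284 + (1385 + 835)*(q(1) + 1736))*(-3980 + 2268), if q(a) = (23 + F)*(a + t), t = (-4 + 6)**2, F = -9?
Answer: -6860045632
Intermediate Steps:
t = 4 (t = 2**2 = 4)
q(a) = 56 + 14*a (q(a) = (23 - 9)*(a + 4) = 14*(4 + a) = 56 + 14*a)
(-2284 + (1385 + 835)*(q(1) + 1736))*(-3980 + 2268) = (-2284 + (1385 + 835)*((56 + 14*1) + 1736))*(-3980 + 2268) = (-2284 + 2220*((56 + 14) + 1736))*(-1712) = (-2284 + 2220*(70 + 1736))*(-1712) = (-2284 + 2220*1806)*(-1712) = (-2284 + 4009320)*(-1712) = 4007036*(-1712) = -6860045632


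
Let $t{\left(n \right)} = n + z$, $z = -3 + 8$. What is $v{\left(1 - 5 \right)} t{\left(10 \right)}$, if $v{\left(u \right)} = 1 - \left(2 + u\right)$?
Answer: $45$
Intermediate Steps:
$z = 5$
$v{\left(u \right)} = -1 - u$
$t{\left(n \right)} = 5 + n$ ($t{\left(n \right)} = n + 5 = 5 + n$)
$v{\left(1 - 5 \right)} t{\left(10 \right)} = \left(-1 - \left(1 - 5\right)\right) \left(5 + 10\right) = \left(-1 - -4\right) 15 = \left(-1 + 4\right) 15 = 3 \cdot 15 = 45$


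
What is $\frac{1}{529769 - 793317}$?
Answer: $- \frac{1}{263548} \approx -3.7944 \cdot 10^{-6}$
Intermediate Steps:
$\frac{1}{529769 - 793317} = \frac{1}{-263548} = - \frac{1}{263548}$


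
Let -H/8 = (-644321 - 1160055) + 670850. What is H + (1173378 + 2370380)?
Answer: 12611966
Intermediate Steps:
H = 9068208 (H = -8*((-644321 - 1160055) + 670850) = -8*(-1804376 + 670850) = -8*(-1133526) = 9068208)
H + (1173378 + 2370380) = 9068208 + (1173378 + 2370380) = 9068208 + 3543758 = 12611966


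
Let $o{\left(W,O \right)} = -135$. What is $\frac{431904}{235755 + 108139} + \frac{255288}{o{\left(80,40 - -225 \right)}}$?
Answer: $- \frac{14622284072}{7737615} \approx -1889.8$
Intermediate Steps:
$\frac{431904}{235755 + 108139} + \frac{255288}{o{\left(80,40 - -225 \right)}} = \frac{431904}{235755 + 108139} + \frac{255288}{-135} = \frac{431904}{343894} + 255288 \left(- \frac{1}{135}\right) = 431904 \cdot \frac{1}{343894} - \frac{85096}{45} = \frac{215952}{171947} - \frac{85096}{45} = - \frac{14622284072}{7737615}$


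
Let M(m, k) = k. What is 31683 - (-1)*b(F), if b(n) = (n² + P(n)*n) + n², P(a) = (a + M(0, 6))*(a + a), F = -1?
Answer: 31695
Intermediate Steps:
P(a) = 2*a*(6 + a) (P(a) = (a + 6)*(a + a) = (6 + a)*(2*a) = 2*a*(6 + a))
b(n) = 2*n² + 2*n²*(6 + n) (b(n) = (n² + (2*n*(6 + n))*n) + n² = (n² + 2*n²*(6 + n)) + n² = 2*n² + 2*n²*(6 + n))
31683 - (-1)*b(F) = 31683 - (-1)*2*(-1)²*(7 - 1) = 31683 - (-1)*2*1*6 = 31683 - (-1)*12 = 31683 - 1*(-12) = 31683 + 12 = 31695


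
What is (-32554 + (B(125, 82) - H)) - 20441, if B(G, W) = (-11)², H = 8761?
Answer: -61635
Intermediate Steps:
B(G, W) = 121
(-32554 + (B(125, 82) - H)) - 20441 = (-32554 + (121 - 1*8761)) - 20441 = (-32554 + (121 - 8761)) - 20441 = (-32554 - 8640) - 20441 = -41194 - 20441 = -61635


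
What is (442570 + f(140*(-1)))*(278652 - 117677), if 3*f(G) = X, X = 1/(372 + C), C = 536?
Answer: 194065130623975/2724 ≈ 7.1243e+10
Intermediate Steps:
X = 1/908 (X = 1/(372 + 536) = 1/908 ≈ 0.0011013)
f(G) = 1/2724 (f(G) = (1/3)*(1/908) = 1/2724)
(442570 + f(140*(-1)))*(278652 - 117677) = (442570 + 1/2724)*(278652 - 117677) = (1205560681/2724)*160975 = 194065130623975/2724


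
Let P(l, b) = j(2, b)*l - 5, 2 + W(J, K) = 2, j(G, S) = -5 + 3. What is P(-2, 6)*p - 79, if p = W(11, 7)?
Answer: -79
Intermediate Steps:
j(G, S) = -2
W(J, K) = 0 (W(J, K) = -2 + 2 = 0)
p = 0
P(l, b) = -5 - 2*l (P(l, b) = -2*l - 5 = -5 - 2*l)
P(-2, 6)*p - 79 = (-5 - 2*(-2))*0 - 79 = (-5 + 4)*0 - 79 = -1*0 - 79 = 0 - 79 = -79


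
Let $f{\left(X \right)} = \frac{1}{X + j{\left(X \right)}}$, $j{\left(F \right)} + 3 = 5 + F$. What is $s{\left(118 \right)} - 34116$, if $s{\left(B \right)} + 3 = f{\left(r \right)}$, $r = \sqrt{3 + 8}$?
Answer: $- \frac{682381}{20} + \frac{\sqrt{11}}{20} \approx -34119.0$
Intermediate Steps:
$j{\left(F \right)} = 2 + F$ ($j{\left(F \right)} = -3 + \left(5 + F\right) = 2 + F$)
$r = \sqrt{11} \approx 3.3166$
$f{\left(X \right)} = \frac{1}{2 + 2 X}$ ($f{\left(X \right)} = \frac{1}{X + \left(2 + X\right)} = \frac{1}{2 + 2 X}$)
$s{\left(B \right)} = -3 + \frac{1}{2 \left(1 + \sqrt{11}\right)}$
$s{\left(118 \right)} - 34116 = \left(- \frac{61}{20} + \frac{\sqrt{11}}{20}\right) - 34116 = - \frac{682381}{20} + \frac{\sqrt{11}}{20}$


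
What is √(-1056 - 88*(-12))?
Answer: 0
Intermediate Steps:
√(-1056 - 88*(-12)) = √(-1056 + 1056) = √0 = 0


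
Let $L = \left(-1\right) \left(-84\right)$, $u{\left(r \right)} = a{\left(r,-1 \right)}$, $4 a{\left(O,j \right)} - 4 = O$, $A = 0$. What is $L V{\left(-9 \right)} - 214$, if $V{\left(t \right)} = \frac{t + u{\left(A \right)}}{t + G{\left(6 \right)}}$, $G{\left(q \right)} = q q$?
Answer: $- \frac{2150}{9} \approx -238.89$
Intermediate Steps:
$a{\left(O,j \right)} = 1 + \frac{O}{4}$
$G{\left(q \right)} = q^{2}$
$u{\left(r \right)} = 1 + \frac{r}{4}$
$V{\left(t \right)} = \frac{1 + t}{36 + t}$ ($V{\left(t \right)} = \frac{t + \left(1 + \frac{1}{4} \cdot 0\right)}{t + 6^{2}} = \frac{t + \left(1 + 0\right)}{t + 36} = \frac{t + 1}{36 + t} = \frac{1 + t}{36 + t}$)
$L = 84$
$L V{\left(-9 \right)} - 214 = 84 \frac{1 - 9}{36 - 9} - 214 = 84 \cdot \frac{1}{27} \left(-8\right) - 214 = 84 \left(- \frac{8}{27}\right) - 214 = - \frac{224}{9} - 214 = - \frac{2150}{9}$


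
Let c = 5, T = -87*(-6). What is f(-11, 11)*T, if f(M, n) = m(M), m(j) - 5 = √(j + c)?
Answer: 2610 + 522*I*√6 ≈ 2610.0 + 1278.6*I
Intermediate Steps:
T = 522
m(j) = 5 + √(5 + j) (m(j) = 5 + √(j + 5) = 5 + √(5 + j))
f(M, n) = 5 + √(5 + M)
f(-11, 11)*T = (5 + √(5 - 11))*522 = (5 + √(-6))*522 = (5 + I*√6)*522 = 2610 + 522*I*√6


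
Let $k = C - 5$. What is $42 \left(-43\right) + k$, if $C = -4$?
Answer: $-1815$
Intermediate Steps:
$k = -9$ ($k = -4 - 5 = -9$)
$42 \left(-43\right) + k = 42 \left(-43\right) - 9 = -1806 - 9 = -1815$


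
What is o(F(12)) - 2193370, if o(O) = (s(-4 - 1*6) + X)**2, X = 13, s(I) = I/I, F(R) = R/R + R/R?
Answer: -2193174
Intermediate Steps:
F(R) = 2 (F(R) = 1 + 1 = 2)
s(I) = 1
o(O) = 196 (o(O) = (1 + 13)**2 = 14**2 = 196)
o(F(12)) - 2193370 = 196 - 2193370 = -2193174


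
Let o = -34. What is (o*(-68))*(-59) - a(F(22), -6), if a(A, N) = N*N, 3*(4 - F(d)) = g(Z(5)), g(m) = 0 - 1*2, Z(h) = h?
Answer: -136444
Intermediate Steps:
g(m) = -2 (g(m) = 0 - 2 = -2)
F(d) = 14/3 (F(d) = 4 - 1/3*(-2) = 4 + 2/3 = 14/3)
a(A, N) = N**2
(o*(-68))*(-59) - a(F(22), -6) = -34*(-68)*(-59) - 1*(-6)**2 = 2312*(-59) - 1*36 = -136408 - 36 = -136444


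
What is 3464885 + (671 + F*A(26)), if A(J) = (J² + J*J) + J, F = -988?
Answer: 2104092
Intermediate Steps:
A(J) = J + 2*J² (A(J) = (J² + J²) + J = 2*J² + J = J + 2*J²)
3464885 + (671 + F*A(26)) = 3464885 + (671 - 25688*(1 + 2*26)) = 3464885 + (671 - 25688*(1 + 52)) = 3464885 + (671 - 25688*53) = 3464885 + (671 - 988*1378) = 3464885 + (671 - 1361464) = 3464885 - 1360793 = 2104092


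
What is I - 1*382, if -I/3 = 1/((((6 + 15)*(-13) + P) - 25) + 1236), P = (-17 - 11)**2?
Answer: -219269/574 ≈ -382.00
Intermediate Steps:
P = 784 (P = (-28)**2 = 784)
I = -1/574 (I = -3/((((6 + 15)*(-13) + 784) - 25) + 1236) = -3/(((21*(-13) + 784) - 25) + 1236) = -3/(((-273 + 784) - 25) + 1236) = -3/((511 - 25) + 1236) = -3/(486 + 1236) = -3/1722 = -3*1/1722 = -1/574 ≈ -0.0017422)
I - 1*382 = -1/574 - 1*382 = -1/574 - 382 = -219269/574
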